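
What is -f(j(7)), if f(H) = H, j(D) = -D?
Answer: 7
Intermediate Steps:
-f(j(7)) = -(-1)*7 = -1*(-7) = 7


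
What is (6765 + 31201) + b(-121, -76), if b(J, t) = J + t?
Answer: 37769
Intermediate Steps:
(6765 + 31201) + b(-121, -76) = (6765 + 31201) + (-121 - 76) = 37966 - 197 = 37769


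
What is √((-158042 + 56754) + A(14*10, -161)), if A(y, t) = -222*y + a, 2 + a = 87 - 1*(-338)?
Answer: I*√131945 ≈ 363.24*I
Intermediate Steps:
a = 423 (a = -2 + (87 - 1*(-338)) = -2 + (87 + 338) = -2 + 425 = 423)
A(y, t) = 423 - 222*y (A(y, t) = -222*y + 423 = 423 - 222*y)
√((-158042 + 56754) + A(14*10, -161)) = √((-158042 + 56754) + (423 - 3108*10)) = √(-101288 + (423 - 222*140)) = √(-101288 + (423 - 31080)) = √(-101288 - 30657) = √(-131945) = I*√131945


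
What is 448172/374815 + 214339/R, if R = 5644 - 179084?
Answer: -521304121/13001582720 ≈ -0.040095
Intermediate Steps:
R = -173440
448172/374815 + 214339/R = 448172/374815 + 214339/(-173440) = 448172*(1/374815) + 214339*(-1/173440) = 448172/374815 - 214339/173440 = -521304121/13001582720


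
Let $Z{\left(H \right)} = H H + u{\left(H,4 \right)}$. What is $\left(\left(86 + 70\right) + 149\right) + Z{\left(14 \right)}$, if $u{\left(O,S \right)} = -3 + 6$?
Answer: $504$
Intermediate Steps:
$u{\left(O,S \right)} = 3$
$Z{\left(H \right)} = 3 + H^{2}$ ($Z{\left(H \right)} = H H + 3 = H^{2} + 3 = 3 + H^{2}$)
$\left(\left(86 + 70\right) + 149\right) + Z{\left(14 \right)} = \left(\left(86 + 70\right) + 149\right) + \left(3 + 14^{2}\right) = \left(156 + 149\right) + \left(3 + 196\right) = 305 + 199 = 504$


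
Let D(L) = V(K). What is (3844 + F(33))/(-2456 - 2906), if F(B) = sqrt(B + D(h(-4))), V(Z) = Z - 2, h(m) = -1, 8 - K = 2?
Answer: -1922/2681 - sqrt(37)/5362 ≈ -0.71803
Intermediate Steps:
K = 6 (K = 8 - 1*2 = 8 - 2 = 6)
V(Z) = -2 + Z
D(L) = 4 (D(L) = -2 + 6 = 4)
F(B) = sqrt(4 + B) (F(B) = sqrt(B + 4) = sqrt(4 + B))
(3844 + F(33))/(-2456 - 2906) = (3844 + sqrt(4 + 33))/(-2456 - 2906) = (3844 + sqrt(37))/(-5362) = (3844 + sqrt(37))*(-1/5362) = -1922/2681 - sqrt(37)/5362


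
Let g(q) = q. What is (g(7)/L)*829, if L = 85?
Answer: 5803/85 ≈ 68.271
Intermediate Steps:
(g(7)/L)*829 = (7/85)*829 = 5803/85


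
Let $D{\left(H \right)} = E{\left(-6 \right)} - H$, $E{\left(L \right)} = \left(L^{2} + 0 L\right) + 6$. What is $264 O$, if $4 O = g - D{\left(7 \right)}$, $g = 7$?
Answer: $-1848$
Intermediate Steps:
$E{\left(L \right)} = 6 + L^{2}$ ($E{\left(L \right)} = \left(L^{2} + 0\right) + 6 = L^{2} + 6 = 6 + L^{2}$)
$D{\left(H \right)} = 42 - H$ ($D{\left(H \right)} = \left(6 + \left(-6\right)^{2}\right) - H = \left(6 + 36\right) - H = 42 - H$)
$O = -7$ ($O = \frac{7 - \left(42 - 7\right)}{4} = \frac{7 - 35}{4} = \frac{1}{4} \left(-28\right) = -7$)
$264 O = 264 \left(-7\right) = -1848$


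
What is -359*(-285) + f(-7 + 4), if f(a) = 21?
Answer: 102336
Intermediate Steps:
-359*(-285) + f(-7 + 4) = -359*(-285) + 21 = 102315 + 21 = 102336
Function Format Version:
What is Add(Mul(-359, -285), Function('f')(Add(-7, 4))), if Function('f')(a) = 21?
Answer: 102336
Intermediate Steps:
Add(Mul(-359, -285), Function('f')(Add(-7, 4))) = Add(Mul(-359, -285), 21) = Add(102315, 21) = 102336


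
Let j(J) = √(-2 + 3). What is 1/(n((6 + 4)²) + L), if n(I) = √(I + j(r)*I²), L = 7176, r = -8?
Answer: 1794/12871219 - 5*√101/25742438 ≈ 0.00013743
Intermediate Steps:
j(J) = 1 (j(J) = √1 = 1)
n(I) = √(I + I²) (n(I) = √(I + 1*I²) = √(I + I²))
1/(n((6 + 4)²) + L) = 1/(√((6 + 4)²*(1 + (6 + 4)²)) + 7176) = 1/(√(10²*(1 + 10²)) + 7176) = 1/(√(100*(1 + 100)) + 7176) = 1/(√(100*101) + 7176) = 1/(√10100 + 7176) = 1/(10*√101 + 7176) = 1/(7176 + 10*√101)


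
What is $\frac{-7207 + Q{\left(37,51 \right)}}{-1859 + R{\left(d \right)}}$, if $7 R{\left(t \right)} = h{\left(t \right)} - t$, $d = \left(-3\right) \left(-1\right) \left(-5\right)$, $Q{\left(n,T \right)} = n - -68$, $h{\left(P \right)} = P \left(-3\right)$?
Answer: $\frac{49714}{12953} \approx 3.838$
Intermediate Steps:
$h{\left(P \right)} = - 3 P$
$Q{\left(n,T \right)} = 68 + n$ ($Q{\left(n,T \right)} = n + 68 = 68 + n$)
$d = -15$ ($d = 3 \left(-5\right) = -15$)
$R{\left(t \right)} = - \frac{4 t}{7}$ ($R{\left(t \right)} = \frac{- 3 t - t}{7} = \frac{\left(-4\right) t}{7} = - \frac{4 t}{7}$)
$\frac{-7207 + Q{\left(37,51 \right)}}{-1859 + R{\left(d \right)}} = \frac{-7207 + \left(68 + 37\right)}{-1859 - - \frac{60}{7}} = \frac{-7207 + 105}{-1859 + \frac{60}{7}} = - \frac{7102}{- \frac{12953}{7}} = \left(-7102\right) \left(- \frac{7}{12953}\right) = \frac{49714}{12953}$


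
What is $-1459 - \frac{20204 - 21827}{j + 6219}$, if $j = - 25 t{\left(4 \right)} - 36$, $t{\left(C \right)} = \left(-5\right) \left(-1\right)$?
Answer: $- \frac{8836999}{6058} \approx -1458.7$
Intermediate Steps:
$t{\left(C \right)} = 5$
$j = -161$ ($j = \left(-25\right) 5 - 36 = -125 - 36 = -161$)
$-1459 - \frac{20204 - 21827}{j + 6219} = -1459 - \frac{20204 - 21827}{-161 + 6219} = -1459 - - \frac{1623}{6058} = -1459 + \frac{1623}{6058} = - \frac{8836999}{6058}$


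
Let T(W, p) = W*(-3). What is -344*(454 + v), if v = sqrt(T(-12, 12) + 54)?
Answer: -156176 - 1032*sqrt(10) ≈ -1.5944e+5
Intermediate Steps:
T(W, p) = -3*W
v = 3*sqrt(10) (v = sqrt(-3*(-12) + 54) = sqrt(36 + 54) = sqrt(90) = 3*sqrt(10) ≈ 9.4868)
-344*(454 + v) = -344*(454 + 3*sqrt(10)) = -156176 - 1032*sqrt(10)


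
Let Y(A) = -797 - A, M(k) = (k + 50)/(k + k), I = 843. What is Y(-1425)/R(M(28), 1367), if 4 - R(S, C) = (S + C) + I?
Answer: -17584/61807 ≈ -0.28450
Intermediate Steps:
M(k) = (50 + k)/(2*k) (M(k) = (50 + k)/((2*k)) = (50 + k)*(1/(2*k)) = (50 + k)/(2*k))
R(S, C) = -839 - C - S (R(S, C) = 4 - ((S + C) + 843) = 4 - ((C + S) + 843) = 4 - (843 + C + S) = 4 + (-843 - C - S) = -839 - C - S)
Y(-1425)/R(M(28), 1367) = (-797 - 1*(-1425))/(-839 - 1*1367 - (50 + 28)/(2*28)) = (-797 + 1425)/(-839 - 1367 - 78/(2*28)) = 628/(-839 - 1367 - 1*39/28) = 628/(-839 - 1367 - 39/28) = 628/(-61807/28) = 628*(-28/61807) = -17584/61807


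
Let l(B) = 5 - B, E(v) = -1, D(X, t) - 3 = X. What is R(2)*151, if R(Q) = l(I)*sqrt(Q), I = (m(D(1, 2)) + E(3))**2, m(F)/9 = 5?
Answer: -291581*sqrt(2) ≈ -4.1236e+5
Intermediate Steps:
D(X, t) = 3 + X
m(F) = 45 (m(F) = 9*5 = 45)
I = 1936 (I = (45 - 1)**2 = 44**2 = 1936)
R(Q) = -1931*sqrt(Q) (R(Q) = (5 - 1*1936)*sqrt(Q) = (5 - 1936)*sqrt(Q) = -1931*sqrt(Q))
R(2)*151 = -1931*sqrt(2)*151 = -291581*sqrt(2)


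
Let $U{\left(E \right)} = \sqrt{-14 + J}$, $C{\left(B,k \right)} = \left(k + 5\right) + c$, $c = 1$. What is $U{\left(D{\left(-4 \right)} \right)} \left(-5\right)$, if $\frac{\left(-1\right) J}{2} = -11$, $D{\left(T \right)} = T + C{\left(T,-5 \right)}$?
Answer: $- 10 \sqrt{2} \approx -14.142$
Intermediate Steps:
$C{\left(B,k \right)} = 6 + k$ ($C{\left(B,k \right)} = \left(k + 5\right) + 1 = \left(5 + k\right) + 1 = 6 + k$)
$D{\left(T \right)} = 1 + T$ ($D{\left(T \right)} = T + \left(6 - 5\right) = T + 1 = 1 + T$)
$J = 22$ ($J = \left(-2\right) \left(-11\right) = 22$)
$U{\left(E \right)} = 2 \sqrt{2}$ ($U{\left(E \right)} = \sqrt{-14 + 22} = \sqrt{8} = 2 \sqrt{2}$)
$U{\left(D{\left(-4 \right)} \right)} \left(-5\right) = 2 \sqrt{2} \left(-5\right) = - 10 \sqrt{2}$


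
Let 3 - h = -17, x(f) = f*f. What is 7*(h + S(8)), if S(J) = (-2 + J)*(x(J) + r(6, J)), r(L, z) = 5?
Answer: 3038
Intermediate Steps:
x(f) = f**2
h = 20 (h = 3 - 1*(-17) = 3 + 17 = 20)
S(J) = (-2 + J)*(5 + J**2) (S(J) = (-2 + J)*(J**2 + 5) = (-2 + J)*(5 + J**2))
7*(h + S(8)) = 7*(20 + (-10 + 8**3 - 2*8**2 + 5*8)) = 7*(20 + (-10 + 512 - 2*64 + 40)) = 7*(20 + (-10 + 512 - 128 + 40)) = 7*(20 + 414) = 7*434 = 3038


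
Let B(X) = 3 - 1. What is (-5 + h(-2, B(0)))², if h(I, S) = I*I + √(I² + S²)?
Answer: 9 - 4*√2 ≈ 3.3431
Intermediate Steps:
B(X) = 2
h(I, S) = I² + √(I² + S²)
(-5 + h(-2, B(0)))² = (-5 + ((-2)² + √((-2)² + 2²)))² = (-5 + (4 + √(4 + 4)))² = (-5 + (4 + √8))² = (-5 + (4 + 2*√2))² = (-1 + 2*√2)²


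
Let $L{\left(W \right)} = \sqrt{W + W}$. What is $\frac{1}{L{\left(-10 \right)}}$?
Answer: $- \frac{i \sqrt{5}}{10} \approx - 0.22361 i$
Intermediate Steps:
$L{\left(W \right)} = \sqrt{2} \sqrt{W}$ ($L{\left(W \right)} = \sqrt{2 W} = \sqrt{2} \sqrt{W}$)
$\frac{1}{L{\left(-10 \right)}} = \frac{1}{\sqrt{2} \sqrt{-10}} = \frac{1}{\sqrt{2} i \sqrt{10}} = \frac{1}{2 i \sqrt{5}} = - \frac{i \sqrt{5}}{10}$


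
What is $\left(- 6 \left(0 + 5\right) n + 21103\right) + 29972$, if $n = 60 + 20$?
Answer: $48675$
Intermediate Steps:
$n = 80$
$\left(- 6 \left(0 + 5\right) n + 21103\right) + 29972 = \left(- 6 \left(0 + 5\right) 80 + 21103\right) + 29972 = \left(\left(-6\right) 5 \cdot 80 + 21103\right) + 29972 = \left(\left(-30\right) 80 + 21103\right) + 29972 = \left(-2400 + 21103\right) + 29972 = 18703 + 29972 = 48675$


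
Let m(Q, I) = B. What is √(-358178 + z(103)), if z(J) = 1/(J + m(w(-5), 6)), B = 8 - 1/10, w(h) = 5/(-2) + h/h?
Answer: 24*I*√764785253/1109 ≈ 598.48*I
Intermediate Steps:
w(h) = -3/2 (w(h) = 5*(-½) + 1 = -5/2 + 1 = -3/2)
B = 79/10 (B = 8 - 1*⅒ = 8 - ⅒ = 79/10 ≈ 7.9000)
m(Q, I) = 79/10
z(J) = 1/(79/10 + J) (z(J) = 1/(J + 79/10) = 1/(79/10 + J))
√(-358178 + z(103)) = √(-358178 + 10/(79 + 10*103)) = √(-358178 + 10/(79 + 1030)) = √(-358178 + 10/1109) = √(-397219392/1109) = 24*I*√764785253/1109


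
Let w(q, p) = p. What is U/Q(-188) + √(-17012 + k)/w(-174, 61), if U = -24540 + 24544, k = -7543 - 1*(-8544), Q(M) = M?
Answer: -1/47 + 3*I*√1779/61 ≈ -0.021277 + 2.0743*I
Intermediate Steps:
k = 1001 (k = -7543 + 8544 = 1001)
U = 4
U/Q(-188) + √(-17012 + k)/w(-174, 61) = 4/(-188) + √(-17012 + 1001)/61 = 4*(-1/188) + √(-16011)*(1/61) = -1/47 + (3*I*√1779)*(1/61) = -1/47 + 3*I*√1779/61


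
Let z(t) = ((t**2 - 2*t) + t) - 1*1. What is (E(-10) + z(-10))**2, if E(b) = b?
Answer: 9801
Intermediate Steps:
z(t) = -1 + t**2 - t (z(t) = (t**2 - t) - 1 = -1 + t**2 - t)
(E(-10) + z(-10))**2 = (-10 + (-1 + (-10)**2 - 1*(-10)))**2 = (-10 + (-1 + 100 + 10))**2 = (-10 + 109)**2 = 99**2 = 9801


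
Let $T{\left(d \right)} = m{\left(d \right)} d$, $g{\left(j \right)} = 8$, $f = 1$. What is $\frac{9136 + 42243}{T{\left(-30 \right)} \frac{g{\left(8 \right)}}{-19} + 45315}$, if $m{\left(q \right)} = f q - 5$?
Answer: $\frac{976201}{852585} \approx 1.145$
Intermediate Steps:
$m{\left(q \right)} = -5 + q$ ($m{\left(q \right)} = 1 q - 5 = q - 5 = -5 + q$)
$T{\left(d \right)} = d \left(-5 + d\right)$ ($T{\left(d \right)} = \left(-5 + d\right) d = d \left(-5 + d\right)$)
$\frac{9136 + 42243}{T{\left(-30 \right)} \frac{g{\left(8 \right)}}{-19} + 45315} = \frac{9136 + 42243}{- 30 \left(-5 - 30\right) \frac{8}{-19} + 45315} = \frac{51379}{\left(-30\right) \left(-35\right) 8 \left(- \frac{1}{19}\right) + 45315} = \frac{51379}{1050 \left(- \frac{8}{19}\right) + 45315} = \frac{51379}{- \frac{8400}{19} + 45315} = \frac{51379}{\frac{852585}{19}} = 51379 \cdot \frac{19}{852585} = \frac{976201}{852585}$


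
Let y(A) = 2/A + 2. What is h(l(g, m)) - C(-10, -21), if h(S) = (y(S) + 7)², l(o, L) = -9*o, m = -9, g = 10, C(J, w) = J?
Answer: 183466/2025 ≈ 90.600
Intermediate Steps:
y(A) = 2 + 2/A
h(S) = (9 + 2/S)² (h(S) = ((2 + 2/S) + 7)² = (9 + 2/S)²)
h(l(g, m)) - C(-10, -21) = (2 + 9*(-9*10))²/(-9*10)² - 1*(-10) = (2 + 9*(-90))²/(-90)² + 10 = (2 - 810)²/8100 + 10 = (1/8100)*(-808)² + 10 = (1/8100)*652864 + 10 = 163216/2025 + 10 = 183466/2025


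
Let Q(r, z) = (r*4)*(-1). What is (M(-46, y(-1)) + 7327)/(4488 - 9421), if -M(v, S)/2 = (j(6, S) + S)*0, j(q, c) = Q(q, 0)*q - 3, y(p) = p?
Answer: -7327/4933 ≈ -1.4853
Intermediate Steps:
Q(r, z) = -4*r (Q(r, z) = (4*r)*(-1) = -4*r)
j(q, c) = -3 - 4*q² (j(q, c) = (-4*q)*q - 3 = -4*q² - 3 = -3 - 4*q²)
M(v, S) = 0 (M(v, S) = -2*((-3 - 4*6²) + S)*0 = -2*((-3 - 4*36) + S)*0 = -2*((-3 - 144) + S)*0 = -2*(-147 + S)*0 = -2*0 = 0)
(M(-46, y(-1)) + 7327)/(4488 - 9421) = (0 + 7327)/(4488 - 9421) = 7327/(-4933) = 7327*(-1/4933) = -7327/4933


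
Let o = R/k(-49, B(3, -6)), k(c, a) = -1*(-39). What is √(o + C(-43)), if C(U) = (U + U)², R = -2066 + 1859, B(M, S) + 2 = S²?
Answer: √1249027/13 ≈ 85.969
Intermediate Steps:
B(M, S) = -2 + S²
k(c, a) = 39
R = -207
C(U) = 4*U² (C(U) = (2*U)² = 4*U²)
o = -69/13 (o = -207/39 = -207*1/39 = -69/13 ≈ -5.3077)
√(o + C(-43)) = √(-69/13 + 4*(-43)²) = √(-69/13 + 4*1849) = √(-69/13 + 7396) = √(96079/13) = √1249027/13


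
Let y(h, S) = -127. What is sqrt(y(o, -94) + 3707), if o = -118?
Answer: 2*sqrt(895) ≈ 59.833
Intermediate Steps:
sqrt(y(o, -94) + 3707) = sqrt(-127 + 3707) = sqrt(3580) = 2*sqrt(895)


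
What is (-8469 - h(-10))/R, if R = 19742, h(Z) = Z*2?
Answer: -8449/19742 ≈ -0.42797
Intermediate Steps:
h(Z) = 2*Z
(-8469 - h(-10))/R = (-8469 - 2*(-10))/19742 = (-8469 - 1*(-20))*(1/19742) = (-8469 + 20)*(1/19742) = -8449*1/19742 = -8449/19742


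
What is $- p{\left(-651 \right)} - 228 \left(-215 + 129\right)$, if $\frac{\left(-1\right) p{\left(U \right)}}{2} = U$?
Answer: $18306$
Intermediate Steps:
$p{\left(U \right)} = - 2 U$
$- p{\left(-651 \right)} - 228 \left(-215 + 129\right) = - \left(-2\right) \left(-651\right) - 228 \left(-215 + 129\right) = \left(-1\right) 1302 - 228 \left(-86\right) = -1302 - -19608 = -1302 + 19608 = 18306$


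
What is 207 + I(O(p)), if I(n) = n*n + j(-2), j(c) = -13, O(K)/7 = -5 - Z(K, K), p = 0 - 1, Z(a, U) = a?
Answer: 978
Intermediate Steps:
p = -1
O(K) = -35 - 7*K (O(K) = 7*(-5 - K) = -35 - 7*K)
I(n) = -13 + n² (I(n) = n*n - 13 = n² - 13 = -13 + n²)
207 + I(O(p)) = 207 + (-13 + (-35 - 7*(-1))²) = 207 + (-13 + (-35 + 7)²) = 207 + (-13 + (-28)²) = 207 + (-13 + 784) = 207 + 771 = 978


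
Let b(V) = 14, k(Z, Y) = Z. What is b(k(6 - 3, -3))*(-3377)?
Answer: -47278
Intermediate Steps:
b(k(6 - 3, -3))*(-3377) = 14*(-3377) = -47278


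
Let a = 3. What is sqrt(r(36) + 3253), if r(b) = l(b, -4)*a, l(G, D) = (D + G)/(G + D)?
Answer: 2*sqrt(814) ≈ 57.061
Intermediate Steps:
l(G, D) = 1 (l(G, D) = (D + G)/(D + G) = 1)
r(b) = 3 (r(b) = 1*3 = 3)
sqrt(r(36) + 3253) = sqrt(3 + 3253) = sqrt(3256) = 2*sqrt(814)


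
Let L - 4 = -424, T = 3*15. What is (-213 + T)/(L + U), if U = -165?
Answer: 56/195 ≈ 0.28718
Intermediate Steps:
T = 45
L = -420 (L = 4 - 424 = -420)
(-213 + T)/(L + U) = (-213 + 45)/(-420 - 165) = -168/(-585) = -168*(-1/585) = 56/195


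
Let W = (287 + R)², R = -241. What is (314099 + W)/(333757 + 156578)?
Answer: 21081/32689 ≈ 0.64490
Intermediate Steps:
W = 2116 (W = (287 - 241)² = 46² = 2116)
(314099 + W)/(333757 + 156578) = (314099 + 2116)/(333757 + 156578) = 316215/490335 = 316215*(1/490335) = 21081/32689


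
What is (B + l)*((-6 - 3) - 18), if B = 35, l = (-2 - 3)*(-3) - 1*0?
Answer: -1350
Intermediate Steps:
l = 15 (l = -5*(-3) + 0 = 15 + 0 = 15)
(B + l)*((-6 - 3) - 18) = (35 + 15)*((-6 - 3) - 18) = 50*(-9 - 18) = 50*(-27) = -1350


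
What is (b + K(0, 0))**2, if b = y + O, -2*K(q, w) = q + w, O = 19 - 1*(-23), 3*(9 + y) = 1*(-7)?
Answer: 8464/9 ≈ 940.44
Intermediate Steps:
y = -34/3 (y = -9 + (1*(-7))/3 = -9 + (1/3)*(-7) = -9 - 7/3 = -34/3 ≈ -11.333)
O = 42 (O = 19 + 23 = 42)
K(q, w) = -q/2 - w/2 (K(q, w) = -(q + w)/2 = -q/2 - w/2)
b = 92/3 (b = -34/3 + 42 = 92/3 ≈ 30.667)
(b + K(0, 0))**2 = (92/3 + (-1/2*0 - 1/2*0))**2 = (92/3 + (0 + 0))**2 = (92/3 + 0)**2 = (92/3)**2 = 8464/9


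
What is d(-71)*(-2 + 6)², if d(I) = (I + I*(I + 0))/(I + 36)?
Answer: -2272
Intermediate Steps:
d(I) = (I + I²)/(36 + I) (d(I) = (I + I*I)/(36 + I) = (I + I²)/(36 + I))
d(-71)*(-2 + 6)² = (-71*(1 - 71)/(36 - 71))*(-2 + 6)² = -71*(-70)/(-35)*4² = -71*(-1/35)*(-70)*16 = -142*16 = -2272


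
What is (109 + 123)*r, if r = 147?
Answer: 34104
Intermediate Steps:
(109 + 123)*r = (109 + 123)*147 = 232*147 = 34104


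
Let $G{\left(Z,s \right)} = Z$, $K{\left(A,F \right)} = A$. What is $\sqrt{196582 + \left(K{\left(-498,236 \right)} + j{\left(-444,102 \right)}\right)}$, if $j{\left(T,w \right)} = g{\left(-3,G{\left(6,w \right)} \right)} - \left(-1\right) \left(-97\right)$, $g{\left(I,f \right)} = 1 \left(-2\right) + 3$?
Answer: $2 \sqrt{48997} \approx 442.71$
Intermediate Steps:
$g{\left(I,f \right)} = 1$ ($g{\left(I,f \right)} = -2 + 3 = 1$)
$j{\left(T,w \right)} = -96$ ($j{\left(T,w \right)} = 1 - \left(-1\right) \left(-97\right) = 1 - 97 = -96$)
$\sqrt{196582 + \left(K{\left(-498,236 \right)} + j{\left(-444,102 \right)}\right)} = \sqrt{196582 - 594} = \sqrt{195988} = 2 \sqrt{48997}$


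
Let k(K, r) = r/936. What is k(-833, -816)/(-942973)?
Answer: 2/2163291 ≈ 9.2452e-7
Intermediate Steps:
k(K, r) = r/936 (k(K, r) = r*(1/936) = r/936)
k(-833, -816)/(-942973) = ((1/936)*(-816))/(-942973) = -34/39*(-1/942973) = 2/2163291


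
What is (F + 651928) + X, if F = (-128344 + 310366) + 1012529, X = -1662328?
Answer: 184151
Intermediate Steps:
F = 1194551 (F = 182022 + 1012529 = 1194551)
(F + 651928) + X = (1194551 + 651928) - 1662328 = 1846479 - 1662328 = 184151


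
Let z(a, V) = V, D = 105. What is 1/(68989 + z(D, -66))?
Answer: 1/68923 ≈ 1.4509e-5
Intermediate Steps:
1/(68989 + z(D, -66)) = 1/(68989 - 66) = 1/68923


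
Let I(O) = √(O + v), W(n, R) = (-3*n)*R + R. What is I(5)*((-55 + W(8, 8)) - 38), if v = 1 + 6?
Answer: -554*√3 ≈ -959.56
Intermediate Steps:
W(n, R) = R - 3*R*n (W(n, R) = -3*R*n + R = R - 3*R*n)
v = 7
I(O) = √(7 + O) (I(O) = √(O + 7) = √(7 + O))
I(5)*((-55 + W(8, 8)) - 38) = √(7 + 5)*((-55 + 8*(1 - 3*8)) - 38) = √12*((-55 + 8*(1 - 24)) - 38) = (2*√3)*((-55 + 8*(-23)) - 38) = (2*√3)*((-55 - 184) - 38) = (2*√3)*(-239 - 38) = (2*√3)*(-277) = -554*√3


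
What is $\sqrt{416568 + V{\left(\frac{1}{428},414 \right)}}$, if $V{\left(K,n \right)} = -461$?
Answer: $\sqrt{416107} \approx 645.06$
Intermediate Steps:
$\sqrt{416568 + V{\left(\frac{1}{428},414 \right)}} = \sqrt{416568 - 461} = \sqrt{416107}$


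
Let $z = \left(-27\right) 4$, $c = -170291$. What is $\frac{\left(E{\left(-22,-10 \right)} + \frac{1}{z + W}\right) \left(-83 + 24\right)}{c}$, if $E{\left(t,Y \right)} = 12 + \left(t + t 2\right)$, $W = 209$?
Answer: $- \frac{321727}{17199391} \approx -0.018706$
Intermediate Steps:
$z = -108$
$E{\left(t,Y \right)} = 12 + 3 t$ ($E{\left(t,Y \right)} = 12 + \left(t + 2 t\right) = 12 + 3 t$)
$\frac{\left(E{\left(-22,-10 \right)} + \frac{1}{z + W}\right) \left(-83 + 24\right)}{c} = \frac{\left(\left(12 + 3 \left(-22\right)\right) + \frac{1}{-108 + 209}\right) \left(-83 + 24\right)}{-170291} = \left(\left(12 - 66\right) + \frac{1}{101}\right) \left(-59\right) \left(- \frac{1}{170291}\right) = \left(-54 + \frac{1}{101}\right) \left(-59\right) \left(- \frac{1}{170291}\right) = \left(- \frac{5453}{101}\right) \left(-59\right) \left(- \frac{1}{170291}\right) = \frac{321727}{101} \left(- \frac{1}{170291}\right) = - \frac{321727}{17199391}$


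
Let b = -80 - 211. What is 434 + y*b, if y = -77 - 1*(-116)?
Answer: -10915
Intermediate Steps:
b = -291
y = 39 (y = -77 + 116 = 39)
434 + y*b = 434 + 39*(-291) = 434 - 11349 = -10915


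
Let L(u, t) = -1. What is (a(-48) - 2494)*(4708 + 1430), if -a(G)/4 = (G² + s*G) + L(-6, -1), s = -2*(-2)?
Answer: -67137444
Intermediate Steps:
s = 4
a(G) = 4 - 16*G - 4*G² (a(G) = -4*((G² + 4*G) - 1) = -4*(-1 + G² + 4*G) = 4 - 16*G - 4*G²)
(a(-48) - 2494)*(4708 + 1430) = ((4 - 16*(-48) - 4*(-48)²) - 2494)*(4708 + 1430) = ((4 + 768 - 4*2304) - 2494)*6138 = ((4 + 768 - 9216) - 2494)*6138 = (-8444 - 2494)*6138 = -10938*6138 = -67137444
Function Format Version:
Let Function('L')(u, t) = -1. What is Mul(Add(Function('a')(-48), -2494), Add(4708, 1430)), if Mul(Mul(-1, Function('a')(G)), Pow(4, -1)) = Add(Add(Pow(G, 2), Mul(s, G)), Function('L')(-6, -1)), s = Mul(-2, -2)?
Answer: -67137444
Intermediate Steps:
s = 4
Function('a')(G) = Add(4, Mul(-16, G), Mul(-4, Pow(G, 2))) (Function('a')(G) = Mul(-4, Add(Add(Pow(G, 2), Mul(4, G)), -1)) = Mul(-4, Add(-1, Pow(G, 2), Mul(4, G))) = Add(4, Mul(-16, G), Mul(-4, Pow(G, 2))))
Mul(Add(Function('a')(-48), -2494), Add(4708, 1430)) = Mul(Add(Add(4, Mul(-16, -48), Mul(-4, Pow(-48, 2))), -2494), Add(4708, 1430)) = Mul(Add(Add(4, 768, Mul(-4, 2304)), -2494), 6138) = Mul(Add(Add(4, 768, -9216), -2494), 6138) = Mul(Add(-8444, -2494), 6138) = Mul(-10938, 6138) = -67137444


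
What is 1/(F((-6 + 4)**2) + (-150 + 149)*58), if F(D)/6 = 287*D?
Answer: 1/6830 ≈ 0.00014641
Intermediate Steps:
F(D) = 1722*D (F(D) = 6*(287*D) = 1722*D)
1/(F((-6 + 4)**2) + (-150 + 149)*58) = 1/(1722*(-6 + 4)**2 + (-150 + 149)*58) = 1/(1722*(-2)**2 - 1*58) = 1/(1722*4 - 58) = 1/(6888 - 58) = 1/6830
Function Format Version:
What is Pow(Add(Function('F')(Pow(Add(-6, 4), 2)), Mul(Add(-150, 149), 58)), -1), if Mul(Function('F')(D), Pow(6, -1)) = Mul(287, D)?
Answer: Rational(1, 6830) ≈ 0.00014641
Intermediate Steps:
Function('F')(D) = Mul(1722, D) (Function('F')(D) = Mul(6, Mul(287, D)) = Mul(1722, D))
Pow(Add(Function('F')(Pow(Add(-6, 4), 2)), Mul(Add(-150, 149), 58)), -1) = Pow(Add(Mul(1722, Pow(Add(-6, 4), 2)), Mul(Add(-150, 149), 58)), -1) = Pow(Add(Mul(1722, Pow(-2, 2)), Mul(-1, 58)), -1) = Pow(Add(Mul(1722, 4), -58), -1) = Pow(Add(6888, -58), -1) = Pow(6830, -1) = Rational(1, 6830)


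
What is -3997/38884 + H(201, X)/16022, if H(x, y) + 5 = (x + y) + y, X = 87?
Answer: -24826427/311499724 ≈ -0.079700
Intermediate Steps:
H(x, y) = -5 + x + 2*y (H(x, y) = -5 + ((x + y) + y) = -5 + (x + 2*y) = -5 + x + 2*y)
-3997/38884 + H(201, X)/16022 = -3997/38884 + (-5 + 201 + 2*87)/16022 = -3997*1/38884 + (-5 + 201 + 174)*(1/16022) = -3997/38884 + 370*(1/16022) = -3997/38884 + 185/8011 = -24826427/311499724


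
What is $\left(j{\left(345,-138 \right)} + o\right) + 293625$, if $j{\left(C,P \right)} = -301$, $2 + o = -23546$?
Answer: $269776$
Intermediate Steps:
$o = -23548$ ($o = -2 - 23546 = -23548$)
$\left(j{\left(345,-138 \right)} + o\right) + 293625 = \left(-301 - 23548\right) + 293625 = -23849 + 293625 = 269776$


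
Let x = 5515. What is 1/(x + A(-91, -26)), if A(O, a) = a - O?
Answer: 1/5580 ≈ 0.00017921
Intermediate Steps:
1/(x + A(-91, -26)) = 1/(5515 + (-26 - 1*(-91))) = 1/(5515 + (-26 + 91)) = 1/(5515 + 65) = 1/5580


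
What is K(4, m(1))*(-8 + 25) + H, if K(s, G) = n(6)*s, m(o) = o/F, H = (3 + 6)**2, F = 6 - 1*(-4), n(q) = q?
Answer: 489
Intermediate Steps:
F = 10 (F = 6 + 4 = 10)
H = 81 (H = 9**2 = 81)
m(o) = o/10
K(s, G) = 6*s
K(4, m(1))*(-8 + 25) + H = (6*4)*(-8 + 25) + 81 = 24*17 + 81 = 408 + 81 = 489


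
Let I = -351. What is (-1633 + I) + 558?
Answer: -1426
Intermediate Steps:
(-1633 + I) + 558 = (-1633 - 351) + 558 = -1984 + 558 = -1426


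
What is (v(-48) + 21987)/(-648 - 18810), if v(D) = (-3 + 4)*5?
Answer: -10996/9729 ≈ -1.1302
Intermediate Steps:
v(D) = 5 (v(D) = 1*5 = 5)
(v(-48) + 21987)/(-648 - 18810) = (5 + 21987)/(-648 - 18810) = 21992/(-19458) = 21992*(-1/19458) = -10996/9729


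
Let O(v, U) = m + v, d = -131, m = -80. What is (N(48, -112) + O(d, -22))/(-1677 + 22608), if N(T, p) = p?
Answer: -323/20931 ≈ -0.015432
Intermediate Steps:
O(v, U) = -80 + v
(N(48, -112) + O(d, -22))/(-1677 + 22608) = (-112 + (-80 - 131))/(-1677 + 22608) = (-112 - 211)/20931 = -323*1/20931 = -323/20931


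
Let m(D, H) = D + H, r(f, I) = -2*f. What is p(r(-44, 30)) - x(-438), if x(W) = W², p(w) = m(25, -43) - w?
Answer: -191950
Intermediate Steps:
p(w) = -18 - w (p(w) = (25 - 43) - w = -18 - w)
p(r(-44, 30)) - x(-438) = (-18 - (-2)*(-44)) - 1*(-438)² = (-18 - 1*88) - 1*191844 = (-18 - 88) - 191844 = -106 - 191844 = -191950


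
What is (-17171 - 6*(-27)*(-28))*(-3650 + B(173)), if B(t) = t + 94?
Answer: 73434781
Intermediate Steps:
B(t) = 94 + t
(-17171 - 6*(-27)*(-28))*(-3650 + B(173)) = (-17171 - 6*(-27)*(-28))*(-3650 + (94 + 173)) = (-17171 + 162*(-28))*(-3650 + 267) = (-17171 - 4536)*(-3383) = -21707*(-3383) = 73434781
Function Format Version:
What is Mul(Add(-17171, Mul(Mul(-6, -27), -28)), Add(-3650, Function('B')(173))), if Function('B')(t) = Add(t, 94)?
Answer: 73434781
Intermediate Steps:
Function('B')(t) = Add(94, t)
Mul(Add(-17171, Mul(Mul(-6, -27), -28)), Add(-3650, Function('B')(173))) = Mul(Add(-17171, Mul(Mul(-6, -27), -28)), Add(-3650, Add(94, 173))) = Mul(Add(-17171, Mul(162, -28)), Add(-3650, 267)) = Mul(Add(-17171, -4536), -3383) = Mul(-21707, -3383) = 73434781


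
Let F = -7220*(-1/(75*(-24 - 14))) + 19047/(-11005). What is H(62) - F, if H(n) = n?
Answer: 2187709/33015 ≈ 66.264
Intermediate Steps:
F = -140779/33015 (F = -7220/((-38*(-75))) + 19047*(-1/11005) = -7220/2850 - 19047/11005 = -7220*1/2850 - 19047/11005 = -38/15 - 19047/11005 = -140779/33015 ≈ -4.2641)
H(62) - F = 62 - 1*(-140779/33015) = 62 + 140779/33015 = 2187709/33015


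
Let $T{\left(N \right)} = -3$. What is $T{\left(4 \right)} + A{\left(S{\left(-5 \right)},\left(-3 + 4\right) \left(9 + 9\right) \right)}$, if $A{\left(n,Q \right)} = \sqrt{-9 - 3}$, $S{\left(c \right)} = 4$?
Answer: $-3 + 2 i \sqrt{3} \approx -3.0 + 3.4641 i$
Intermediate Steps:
$A{\left(n,Q \right)} = 2 i \sqrt{3}$ ($A{\left(n,Q \right)} = \sqrt{-12} = 2 i \sqrt{3}$)
$T{\left(4 \right)} + A{\left(S{\left(-5 \right)},\left(-3 + 4\right) \left(9 + 9\right) \right)} = -3 + 2 i \sqrt{3}$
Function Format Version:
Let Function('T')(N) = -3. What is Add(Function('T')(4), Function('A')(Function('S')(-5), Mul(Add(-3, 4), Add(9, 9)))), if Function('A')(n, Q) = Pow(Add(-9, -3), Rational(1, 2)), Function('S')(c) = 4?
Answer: Add(-3, Mul(2, I, Pow(3, Rational(1, 2)))) ≈ Add(-3.0000, Mul(3.4641, I))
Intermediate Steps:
Function('A')(n, Q) = Mul(2, I, Pow(3, Rational(1, 2))) (Function('A')(n, Q) = Pow(-12, Rational(1, 2)) = Mul(2, I, Pow(3, Rational(1, 2))))
Add(Function('T')(4), Function('A')(Function('S')(-5), Mul(Add(-3, 4), Add(9, 9)))) = Add(-3, Mul(2, I, Pow(3, Rational(1, 2))))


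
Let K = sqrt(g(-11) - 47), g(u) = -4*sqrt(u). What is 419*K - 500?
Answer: -500 + 419*sqrt(-47 - 4*I*sqrt(11)) ≈ -98.496 - 2900.4*I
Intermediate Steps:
K = sqrt(-47 - 4*I*sqrt(11)) (K = sqrt(-4*I*sqrt(11) - 47) = sqrt(-47 - 4*I*sqrt(11)) ≈ 0.95824 - 6.9223*I)
419*K - 500 = 419*sqrt(-47 - 4*I*sqrt(11)) - 500 = -500 + 419*sqrt(-47 - 4*I*sqrt(11))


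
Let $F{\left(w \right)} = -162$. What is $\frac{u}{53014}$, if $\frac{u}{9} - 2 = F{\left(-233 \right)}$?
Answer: $- \frac{720}{26507} \approx -0.027163$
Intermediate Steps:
$u = -1440$ ($u = 18 + 9 \left(-162\right) = 18 - 1458 = -1440$)
$\frac{u}{53014} = - \frac{1440}{53014} = \left(-1440\right) \frac{1}{53014} = - \frac{720}{26507}$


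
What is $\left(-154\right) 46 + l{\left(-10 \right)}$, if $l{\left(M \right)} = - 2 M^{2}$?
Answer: $-7284$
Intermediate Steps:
$\left(-154\right) 46 + l{\left(-10 \right)} = \left(-154\right) 46 - 2 \left(-10\right)^{2} = -7084 - 200 = -7284$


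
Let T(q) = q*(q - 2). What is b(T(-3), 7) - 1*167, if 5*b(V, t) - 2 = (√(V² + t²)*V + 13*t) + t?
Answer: -147 + 3*√274 ≈ -97.341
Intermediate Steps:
T(q) = q*(-2 + q)
b(V, t) = ⅖ + 14*t/5 + V*√(V² + t²)/5 (b(V, t) = ⅖ + ((√(V² + t²)*V + 13*t) + t)/5 = ⅖ + ((V*√(V² + t²) + 13*t) + t)/5 = ⅖ + ((13*t + V*√(V² + t²)) + t)/5 = ⅖ + (14*t + V*√(V² + t²))/5 = ⅖ + (14*t/5 + V*√(V² + t²)/5) = ⅖ + 14*t/5 + V*√(V² + t²)/5)
b(T(-3), 7) - 1*167 = (⅖ + (14/5)*7 + (-3*(-2 - 3))*√((-3*(-2 - 3))² + 7²)/5) - 1*167 = (⅖ + 98/5 + (-3*(-5))*√((-3*(-5))² + 49)/5) - 167 = (⅖ + 98/5 + (⅕)*15*√(15² + 49)) - 167 = (⅖ + 98/5 + (⅕)*15*√(225 + 49)) - 167 = (⅖ + 98/5 + (⅕)*15*√274) - 167 = (⅖ + 98/5 + 3*√274) - 167 = (20 + 3*√274) - 167 = -147 + 3*√274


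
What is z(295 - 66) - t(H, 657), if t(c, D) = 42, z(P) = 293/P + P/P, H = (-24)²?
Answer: -9096/229 ≈ -39.721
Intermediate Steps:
H = 576
z(P) = 1 + 293/P (z(P) = 293/P + 1 = 1 + 293/P)
z(295 - 66) - t(H, 657) = (293 + (295 - 66))/(295 - 66) - 1*42 = (293 + 229)/229 - 42 = (1/229)*522 - 42 = 522/229 - 42 = -9096/229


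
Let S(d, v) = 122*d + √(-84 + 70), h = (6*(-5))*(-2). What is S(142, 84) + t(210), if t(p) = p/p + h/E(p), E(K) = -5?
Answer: 17313 + I*√14 ≈ 17313.0 + 3.7417*I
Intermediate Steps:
h = 60 (h = -30*(-2) = 60)
t(p) = -11 (t(p) = p/p + 60/(-5) = 1 + 60*(-⅕) = 1 - 12 = -11)
S(d, v) = 122*d + I*√14 (S(d, v) = 122*d + √(-14) = 122*d + I*√14)
S(142, 84) + t(210) = (122*142 + I*√14) - 11 = (17324 + I*√14) - 11 = 17313 + I*√14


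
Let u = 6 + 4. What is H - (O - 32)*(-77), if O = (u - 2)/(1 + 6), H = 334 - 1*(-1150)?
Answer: -892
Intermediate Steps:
u = 10
H = 1484 (H = 334 + 1150 = 1484)
O = 8/7 (O = (10 - 2)/(1 + 6) = 8/7 ≈ 1.1429)
H - (O - 32)*(-77) = 1484 - (8/7 - 32)*(-77) = 1484 - (-216)*(-77)/7 = 1484 - 1*2376 = 1484 - 2376 = -892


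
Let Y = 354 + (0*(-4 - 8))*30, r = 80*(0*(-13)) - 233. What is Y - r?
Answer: 587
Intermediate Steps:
r = -233 (r = 80*0 - 233 = 0 - 233 = -233)
Y = 354 (Y = 354 + (0*(-12))*30 = 354 + 0*30 = 354 + 0 = 354)
Y - r = 354 - 1*(-233) = 354 + 233 = 587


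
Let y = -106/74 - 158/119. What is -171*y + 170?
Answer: 2826673/4403 ≈ 641.99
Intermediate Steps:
y = -12153/4403 (y = -106*1/74 - 158*1/119 = -53/37 - 158/119 = -12153/4403 ≈ -2.7602)
-171*y + 170 = -171*(-12153/4403) + 170 = 2078163/4403 + 170 = 2826673/4403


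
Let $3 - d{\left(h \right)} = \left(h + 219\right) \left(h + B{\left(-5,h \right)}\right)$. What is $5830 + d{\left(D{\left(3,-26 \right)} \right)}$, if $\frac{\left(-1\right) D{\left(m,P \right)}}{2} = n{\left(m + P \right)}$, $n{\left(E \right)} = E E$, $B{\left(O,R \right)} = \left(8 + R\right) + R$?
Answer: $-2650441$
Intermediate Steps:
$B{\left(O,R \right)} = 8 + 2 R$
$n{\left(E \right)} = E^{2}$
$D{\left(m,P \right)} = - 2 \left(P + m\right)^{2}$ ($D{\left(m,P \right)} = - 2 \left(m + P\right)^{2} = - 2 \left(P + m\right)^{2}$)
$d{\left(h \right)} = 3 - \left(8 + 3 h\right) \left(219 + h\right)$ ($d{\left(h \right)} = 3 - \left(h + 219\right) \left(h + \left(8 + 2 h\right)\right) = 3 - \left(219 + h\right) \left(8 + 3 h\right) = 3 - \left(8 + 3 h\right) \left(219 + h\right)$)
$5830 + d{\left(D{\left(3,-26 \right)} \right)} = 5830 - \left(1749 + 3 \cdot 4 \left(-26 + 3\right)^{4} + 665 \left(-2\right) \left(-26 + 3\right)^{2}\right) = 5830 - \left(1749 + 3358092 + 665 \left(-2\right) \left(-23\right)^{2}\right) = 5830 - \left(1749 + 3358092 + 665 \left(-2\right) 529\right) = 5830 - \left(-701821 + 3358092\right) = 5830 - 2656271 = -2650441$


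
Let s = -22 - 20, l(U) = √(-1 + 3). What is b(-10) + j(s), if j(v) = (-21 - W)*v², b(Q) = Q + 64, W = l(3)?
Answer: -36990 - 1764*√2 ≈ -39485.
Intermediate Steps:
l(U) = √2
W = √2 ≈ 1.4142
b(Q) = 64 + Q
s = -42
j(v) = v²*(-21 - √2) (j(v) = (-21 - √2)*v² = v²*(-21 - √2))
b(-10) + j(s) = (64 - 10) + (-42)²*(-21 - √2) = 54 + 1764*(-21 - √2) = 54 + (-37044 - 1764*√2) = -36990 - 1764*√2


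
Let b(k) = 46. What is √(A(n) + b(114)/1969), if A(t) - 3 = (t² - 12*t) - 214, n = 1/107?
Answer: 4*I*√585603940526/210683 ≈ 14.529*I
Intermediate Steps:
n = 1/107 ≈ 0.0093458
A(t) = -211 + t² - 12*t (A(t) = 3 + ((t² - 12*t) - 214) = 3 + (-214 + t² - 12*t) = -211 + t² - 12*t)
√(A(n) + b(114)/1969) = √((-211 + (1/107)² - 12*1/107) + 46/1969) = √((-211 + 1/11449 - 12/107) + 46*(1/1969)) = √(-2417022/11449 + 46/1969) = √(-4758589664/22543081) = 4*I*√585603940526/210683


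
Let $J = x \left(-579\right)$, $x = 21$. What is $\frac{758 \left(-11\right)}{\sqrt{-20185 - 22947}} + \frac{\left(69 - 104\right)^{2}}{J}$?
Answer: $- \frac{175}{1737} + \frac{4169 i \sqrt{10783}}{10783} \approx -0.10075 + 40.148 i$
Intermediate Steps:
$J = -12159$ ($J = 21 \left(-579\right) = -12159$)
$\frac{758 \left(-11\right)}{\sqrt{-20185 - 22947}} + \frac{\left(69 - 104\right)^{2}}{J} = \frac{758 \left(-11\right)}{\sqrt{-20185 - 22947}} + \frac{\left(69 - 104\right)^{2}}{-12159} = - \frac{8338}{\sqrt{-43132}} + \left(-35\right)^{2} \left(- \frac{1}{12159}\right) = - \frac{8338}{2 i \sqrt{10783}} + 1225 \left(- \frac{1}{12159}\right) = - 8338 \left(- \frac{i \sqrt{10783}}{21566}\right) - \frac{175}{1737} = \frac{4169 i \sqrt{10783}}{10783} - \frac{175}{1737} = - \frac{175}{1737} + \frac{4169 i \sqrt{10783}}{10783}$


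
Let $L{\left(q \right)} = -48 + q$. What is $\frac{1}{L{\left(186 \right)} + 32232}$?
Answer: $\frac{1}{32370} \approx 3.0893 \cdot 10^{-5}$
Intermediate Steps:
$\frac{1}{L{\left(186 \right)} + 32232} = \frac{1}{\left(-48 + 186\right) + 32232} = \frac{1}{138 + 32232} = \frac{1}{32370}$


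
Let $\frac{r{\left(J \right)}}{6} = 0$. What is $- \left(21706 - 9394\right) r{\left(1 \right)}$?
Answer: $0$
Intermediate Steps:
$r{\left(J \right)} = 0$ ($r{\left(J \right)} = 6 \cdot 0 = 0$)
$- \left(21706 - 9394\right) r{\left(1 \right)} = - \left(21706 - 9394\right) 0 = - 12312 \cdot 0 = \left(-1\right) 0 = 0$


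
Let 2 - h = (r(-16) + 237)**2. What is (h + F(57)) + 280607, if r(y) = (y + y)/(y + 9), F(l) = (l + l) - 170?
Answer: 10887616/49 ≈ 2.2220e+5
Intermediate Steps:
F(l) = -170 + 2*l (F(l) = 2*l - 170 = -170 + 2*l)
r(y) = 2*y/(9 + y) (r(y) = (2*y)/(9 + y) = 2*y/(9 + y))
h = -2859383/49 (h = 2 - (2*(-16)/(9 - 16) + 237)**2 = 2 - (2*(-16)/(-7) + 237)**2 = 2 - (2*(-16)*(-1/7) + 237)**2 = 2 - (32/7 + 237)**2 = 2 - (1691/7)**2 = 2 - 1*2859481/49 = 2 - 2859481/49 = -2859383/49 ≈ -58355.)
(h + F(57)) + 280607 = (-2859383/49 + (-170 + 2*57)) + 280607 = (-2859383/49 + (-170 + 114)) + 280607 = (-2859383/49 - 56) + 280607 = -2862127/49 + 280607 = 10887616/49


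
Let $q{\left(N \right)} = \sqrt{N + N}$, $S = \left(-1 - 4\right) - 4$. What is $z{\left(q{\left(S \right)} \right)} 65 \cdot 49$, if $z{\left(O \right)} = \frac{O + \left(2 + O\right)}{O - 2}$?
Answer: $\frac{6370 \left(- i + 3 \sqrt{2}\right)}{2 i + 3 \sqrt{2}} \approx 4632.7 - 3685.3 i$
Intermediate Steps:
$S = -9$ ($S = -5 - 4 = -9$)
$q{\left(N \right)} = \sqrt{2} \sqrt{N}$ ($q{\left(N \right)} = \sqrt{2 N} = \sqrt{2} \sqrt{N}$)
$z{\left(O \right)} = \frac{2 + 2 O}{-2 + O}$
$z{\left(q{\left(S \right)} \right)} 65 \cdot 49 = \frac{2 \left(1 + \sqrt{2} \sqrt{-9}\right)}{-2 + \sqrt{2} \sqrt{-9}} \cdot 65 \cdot 49 = \frac{2 \left(1 + \sqrt{2} \cdot 3 i\right)}{-2 + \sqrt{2} \cdot 3 i} 65 \cdot 49 = \frac{2 \left(1 + 3 i \sqrt{2}\right)}{-2 + 3 i \sqrt{2}} \cdot 65 \cdot 49 = \frac{130 \left(1 + 3 i \sqrt{2}\right)}{-2 + 3 i \sqrt{2}} \cdot 49 = \frac{6370 \left(1 + 3 i \sqrt{2}\right)}{-2 + 3 i \sqrt{2}}$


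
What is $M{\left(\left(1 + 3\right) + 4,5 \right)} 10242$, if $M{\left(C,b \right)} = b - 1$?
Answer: $40968$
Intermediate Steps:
$M{\left(C,b \right)} = -1 + b$ ($M{\left(C,b \right)} = b - 1 = -1 + b$)
$M{\left(\left(1 + 3\right) + 4,5 \right)} 10242 = \left(-1 + 5\right) 10242 = 4 \cdot 10242 = 40968$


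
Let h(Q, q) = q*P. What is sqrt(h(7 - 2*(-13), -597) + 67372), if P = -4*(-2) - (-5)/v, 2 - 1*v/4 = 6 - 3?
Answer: sqrt(253369)/2 ≈ 251.68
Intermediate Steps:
v = -4 (v = 8 - 4*(6 - 3) = 8 - 4*3 = 8 - 12 = -4)
P = 27/4 (P = -4*(-2) - (-5)/(-4) = 8 - (-5)*(-1)/4 = 8 - 1*5/4 = 8 - 5/4 = 27/4 ≈ 6.7500)
h(Q, q) = 27*q/4 (h(Q, q) = q*(27/4) = 27*q/4)
sqrt(h(7 - 2*(-13), -597) + 67372) = sqrt((27/4)*(-597) + 67372) = sqrt(-16119/4 + 67372) = sqrt(253369/4) = sqrt(253369)/2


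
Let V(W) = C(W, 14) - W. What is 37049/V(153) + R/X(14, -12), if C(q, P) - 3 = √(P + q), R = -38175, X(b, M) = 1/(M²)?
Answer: -122774524950/22333 - 37049*√167/22333 ≈ -5.4975e+6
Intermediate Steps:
X(b, M) = M⁻²
C(q, P) = 3 + √(P + q)
V(W) = 3 + √(14 + W) - W (V(W) = (3 + √(14 + W)) - W = 3 + √(14 + W) - W)
37049/V(153) + R/X(14, -12) = 37049/(3 + √(14 + 153) - 1*153) - 38175/((-12)⁻²) = 37049/(3 + √167 - 153) - 38175/1/144 = 37049/(-150 + √167) - 38175*144 = 37049/(-150 + √167) - 5497200 = -5497200 + 37049/(-150 + √167)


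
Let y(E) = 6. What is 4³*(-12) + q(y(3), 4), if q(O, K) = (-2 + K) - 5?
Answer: -771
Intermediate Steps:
q(O, K) = -7 + K
4³*(-12) + q(y(3), 4) = 4³*(-12) + (-7 + 4) = 64*(-12) - 3 = -768 - 3 = -771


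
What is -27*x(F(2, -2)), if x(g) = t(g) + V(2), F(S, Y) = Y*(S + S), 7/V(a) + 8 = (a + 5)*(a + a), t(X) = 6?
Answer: -3429/20 ≈ -171.45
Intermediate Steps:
V(a) = 7/(-8 + 2*a*(5 + a)) (V(a) = 7/(-8 + (a + 5)*(a + a)) = 7/(-8 + (5 + a)*(2*a)) = 7/(-8 + 2*a*(5 + a)))
F(S, Y) = 2*S*Y (F(S, Y) = Y*(2*S) = 2*S*Y)
x(g) = 127/20 (x(g) = 6 + 7/(2*(-4 + 2**2 + 5*2)) = 6 + 7/(2*(-4 + 4 + 10)) = 6 + (7/2)/10 = 6 + (7/2)*(1/10) = 6 + 7/20 = 127/20)
-27*x(F(2, -2)) = -27*127/20 = -3429/20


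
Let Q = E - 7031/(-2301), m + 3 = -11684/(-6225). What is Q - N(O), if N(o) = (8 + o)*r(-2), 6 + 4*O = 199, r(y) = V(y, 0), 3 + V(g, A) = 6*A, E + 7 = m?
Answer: 3126058937/19098300 ≈ 163.68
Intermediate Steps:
m = -6991/6225 (m = -3 - 11684/(-6225) = -3 - 11684*(-1/6225) = -3 + 11684/6225 = -6991/6225 ≈ -1.1231)
E = -50566/6225 (E = -7 - 6991/6225 = -50566/6225 ≈ -8.1230)
V(g, A) = -3 + 6*A
r(y) = -3 (r(y) = -3 + 6*0 = -3 + 0 = -3)
O = 193/4 (O = -3/2 + (¼)*199 = -3/2 + 199/4 = 193/4 ≈ 48.250)
N(o) = -24 - 3*o (N(o) = (8 + o)*(-3) = -24 - 3*o)
Q = -24194797/4774575 (Q = -50566/6225 - 7031/(-2301) = -50566/6225 - 7031*(-1)/2301 = -50566/6225 - 1*(-7031/2301) = -50566/6225 + 7031/2301 = -24194797/4774575 ≈ -5.0674)
Q - N(O) = -24194797/4774575 - (-24 - 3*193/4) = -24194797/4774575 - (-24 - 579/4) = -24194797/4774575 - 1*(-675/4) = -24194797/4774575 + 675/4 = 3126058937/19098300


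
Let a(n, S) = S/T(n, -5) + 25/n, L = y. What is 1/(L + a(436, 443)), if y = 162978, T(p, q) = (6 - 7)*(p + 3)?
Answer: 191404/31194458939 ≈ 6.1358e-6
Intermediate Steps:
T(p, q) = -3 - p (T(p, q) = -(3 + p) = -3 - p)
L = 162978
a(n, S) = 25/n + S/(-3 - n) (a(n, S) = S/(-3 - n) + 25/n = 25/n + S/(-3 - n))
1/(L + a(436, 443)) = 1/(162978 + (25/436 - 1*443/(3 + 436))) = 1/(162978 + (25*(1/436) - 1*443/439)) = 1/(162978 + (25/436 - 1*443*1/439)) = 1/(162978 + (25/436 - 443/439)) = 1/(162978 - 182173/191404) = 1/(31194458939/191404) = 191404/31194458939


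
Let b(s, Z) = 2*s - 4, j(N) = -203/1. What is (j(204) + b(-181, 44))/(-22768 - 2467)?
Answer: 569/25235 ≈ 0.022548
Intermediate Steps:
j(N) = -203 (j(N) = -203*1 = -203)
b(s, Z) = -4 + 2*s
(j(204) + b(-181, 44))/(-22768 - 2467) = (-203 + (-4 + 2*(-181)))/(-22768 - 2467) = (-203 + (-4 - 362))/(-25235) = (-203 - 366)*(-1/25235) = -569*(-1/25235) = 569/25235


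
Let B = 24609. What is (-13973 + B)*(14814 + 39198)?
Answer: 574471632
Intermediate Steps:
(-13973 + B)*(14814 + 39198) = (-13973 + 24609)*(14814 + 39198) = 10636*54012 = 574471632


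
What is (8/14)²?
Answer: 16/49 ≈ 0.32653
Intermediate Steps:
(8/14)² = (8*(1/14))² = (4/7)² = 16/49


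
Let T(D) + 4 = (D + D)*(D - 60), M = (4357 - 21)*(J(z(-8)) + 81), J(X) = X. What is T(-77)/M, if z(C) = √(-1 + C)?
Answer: 94923/1582640 - 10547*I/4747920 ≈ 0.059978 - 0.0022214*I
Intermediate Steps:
M = 351216 + 13008*I (M = (4357 - 21)*(√(-1 - 8) + 81) = 4336*(√(-9) + 81) = 4336*(3*I + 81) = 4336*(81 + 3*I) = 351216 + 13008*I ≈ 3.5122e+5 + 13008.0*I)
T(D) = -4 + 2*D*(-60 + D) (T(D) = -4 + (D + D)*(D - 60) = -4 + (2*D)*(-60 + D) = -4 + 2*D*(-60 + D))
T(-77)/M = (-4 - 120*(-77) + 2*(-77)²)/(351216 + 13008*I) = (-4 + 9240 + 2*5929)*((351216 - 13008*I)/123521886720) = (-4 + 9240 + 11858)*((351216 - 13008*I)/123521886720) = 21094*((351216 - 13008*I)/123521886720) = 10547*(351216 - 13008*I)/61760943360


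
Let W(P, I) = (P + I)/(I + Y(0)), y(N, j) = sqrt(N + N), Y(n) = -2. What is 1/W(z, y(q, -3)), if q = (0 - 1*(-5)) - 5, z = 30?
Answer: -1/15 ≈ -0.066667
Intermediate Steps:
q = 0 (q = (0 + 5) - 5 = 5 - 5 = 0)
y(N, j) = sqrt(2)*sqrt(N) (y(N, j) = sqrt(2*N) = sqrt(2)*sqrt(N))
W(P, I) = (I + P)/(-2 + I) (W(P, I) = (P + I)/(I - 2) = (I + P)/(-2 + I))
1/W(z, y(q, -3)) = 1/((sqrt(2)*sqrt(0) + 30)/(-2 + sqrt(2)*sqrt(0))) = 1/((sqrt(2)*0 + 30)/(-2 + sqrt(2)*0)) = 1/((0 + 30)/(-2 + 0)) = 1/(30/(-2)) = 1/(-1/2*30) = 1/(-15) = -1/15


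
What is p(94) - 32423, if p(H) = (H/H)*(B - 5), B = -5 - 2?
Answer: -32435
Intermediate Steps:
B = -7
p(H) = -12 (p(H) = (H/H)*(-7 - 5) = 1*(-12) = -12)
p(94) - 32423 = -12 - 32423 = -32435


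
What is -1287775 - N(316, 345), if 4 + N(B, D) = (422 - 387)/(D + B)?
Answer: -851216666/661 ≈ -1.2878e+6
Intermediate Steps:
N(B, D) = -4 + 35/(B + D) (N(B, D) = -4 + (422 - 387)/(D + B) = -4 + 35/(B + D))
-1287775 - N(316, 345) = -1287775 - (35 - 4*316 - 4*345)/(316 + 345) = -1287775 - (35 - 1264 - 1380)/661 = -1287775 - (-2609)/661 = -1287775 - 1*(-2609/661) = -1287775 + 2609/661 = -851216666/661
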